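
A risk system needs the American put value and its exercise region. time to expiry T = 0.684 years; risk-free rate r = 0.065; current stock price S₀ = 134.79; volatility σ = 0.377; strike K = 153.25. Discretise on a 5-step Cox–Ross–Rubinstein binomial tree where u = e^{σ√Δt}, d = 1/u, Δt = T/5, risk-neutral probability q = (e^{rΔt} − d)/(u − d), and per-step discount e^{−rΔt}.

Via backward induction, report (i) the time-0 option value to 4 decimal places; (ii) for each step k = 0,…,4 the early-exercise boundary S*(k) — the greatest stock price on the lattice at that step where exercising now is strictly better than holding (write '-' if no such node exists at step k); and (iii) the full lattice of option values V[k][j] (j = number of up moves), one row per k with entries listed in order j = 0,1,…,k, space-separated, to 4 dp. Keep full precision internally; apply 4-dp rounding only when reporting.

Δt=0.13680, u=1.14963, d=0.86985, q=0.49712, disc=e^(-rΔt)=0.99115
k=5 terminal: V=max(K-S,0) → 86.1273 64.5375 36.0035 0.0000 0.0000 0.0000
k=4: j=0 S=77.1662 intr=76.0838 cont=74.7271 V=76.0838[EX]; j=1 S=101.9864 intr=51.2636 cont=49.9069 V=51.2636[EX]; j=2 S=134.7900 intr=18.4600 cont=17.9451 V=18.4600[EX]; j=3 S=178.1447 intr=0.0000 cont=0.0000 V=0.0000[hold]; j=4 S=235.4443 intr=0.0000 cont=0.0000 V=0.0000[hold]  S*(4)=134.7900
k=3: j=0 S=88.7125 intr=64.5375 cont=63.1808 V=64.5375[EX]; j=1 S=117.2465 intr=36.0035 cont=34.6468 V=36.0035[EX]; j=2 S=154.9585 intr=0.0000 cont=9.2010 V=9.2010[hold]; j=3 S=204.8003 intr=0.0000 cont=0.0000 V=0.0000[hold]  S*(3)=117.2465
k=2: j=0 S=101.9864 intr=51.2636 cont=49.9069 V=51.2636[EX]; j=1 S=134.7900 intr=18.4600 cont=22.4786 V=22.4786[hold]; j=2 S=178.1447 intr=0.0000 cont=4.5860 V=4.5860[hold]  S*(2)=101.9864
k=1: j=0 S=117.2465 intr=36.0035 cont=36.6269 V=36.6269[hold]; j=1 S=154.9585 intr=0.0000 cont=13.4636 V=13.4636[hold]  S*(1)=-
k=0: j=0 S=134.7900 intr=18.4600 cont=24.8896 V=24.8896[hold]  S*(0)=-

price = 24.8896
boundary = - - 101.9864 117.2465 134.7900
tree:
24.8896
36.6269 13.4636
51.2636 22.4786 4.5860
64.5375 36.0035 9.2010 0.0000
76.0838 51.2636 18.4600 0.0000 0.0000
86.1273 64.5375 36.0035 0.0000 0.0000 0.0000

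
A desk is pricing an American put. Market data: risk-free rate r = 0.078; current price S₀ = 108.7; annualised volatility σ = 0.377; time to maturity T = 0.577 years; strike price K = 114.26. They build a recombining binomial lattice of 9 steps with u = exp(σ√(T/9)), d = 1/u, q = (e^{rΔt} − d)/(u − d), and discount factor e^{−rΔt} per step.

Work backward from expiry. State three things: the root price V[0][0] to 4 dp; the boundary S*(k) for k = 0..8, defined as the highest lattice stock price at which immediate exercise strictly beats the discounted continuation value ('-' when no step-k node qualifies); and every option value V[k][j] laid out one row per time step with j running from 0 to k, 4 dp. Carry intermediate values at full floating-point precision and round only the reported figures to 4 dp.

price = 13.4561
boundary = - - - 81.6319 74.2000 81.6319 89.8083 81.6319 89.8083
tree:
13.4561
18.6537 8.4419
25.0823 12.4721 4.5340
32.6281 17.8580 7.2615 1.8774
40.0600 24.6521 11.3064 3.3273 0.4600
46.8154 32.6281 16.9974 5.7820 0.9290 0.0000
52.9557 40.0600 24.4517 9.7832 1.8763 0.0000 0.0000
58.5370 46.8154 32.6281 15.9327 3.7894 0.0000 0.0000 0.0000
63.6102 52.9557 40.0600 24.4517 7.6531 0.0000 0.0000 0.0000 0.0000
68.2215 58.5370 46.8154 32.6281 15.4563 0.0000 0.0000 0.0000 0.0000 0.0000

Δt=0.06411  u=1.10016  d=0.90896  q=0.50237  discount=0.99501
step 9 (expiry): payoffs max(K−S,0) = 68.2215 58.5370 46.8154 32.6281 15.4563 0.0000 0.0000 0.0000 0.0000 0.0000
step 8: (k=8,j=0): S=50.6498, (K−S)⁺=63.6102, hold=63.0402 ⇒ V=63.6102 exercise | (k=8,j=1): S=61.3043, (K−S)⁺=52.9557, hold=52.3858 ⇒ V=52.9557 exercise | (k=8,j=2): S=74.2000, (K−S)⁺=40.0600, hold=39.4901 ⇒ V=40.0600 exercise | (k=8,j=3): S=89.8083, (K−S)⁺=24.4517, hold=23.8817 ⇒ V=24.4517 exercise | (k=8,j=4): S=108.7000, (K−S)⁺=5.5600, hold=7.6531 ⇒ V=7.6531 continue | (k=8,j=5): S=131.5656, (K−S)⁺=0.0000, hold=0.0000 ⇒ V=0.0000 continue | (k=8,j=6): S=159.2412, (K−S)⁺=0.0000, hold=0.0000 ⇒ V=0.0000 continue | (k=8,j=7): S=192.7384, (K−S)⁺=0.0000, hold=0.0000 ⇒ V=0.0000 continue | (k=8,j=8): S=233.2820, (K−S)⁺=0.0000, hold=0.0000 ⇒ V=0.0000 continue  boundary S*=89.8083
step 7: (k=7,j=0): S=55.7230, (K−S)⁺=58.5370, hold=57.9671 ⇒ V=58.5370 exercise | (k=7,j=1): S=67.4446, (K−S)⁺=46.8154, hold=46.2454 ⇒ V=46.8154 exercise | (k=7,j=2): S=81.6319, (K−S)⁺=32.6281, hold=32.0581 ⇒ V=32.6281 exercise | (k=7,j=3): S=98.8037, (K−S)⁺=15.4563, hold=15.9327 ⇒ V=15.9327 continue | (k=7,j=4): S=119.5876, (K−S)⁺=0.0000, hold=3.7894 ⇒ V=3.7894 continue | (k=7,j=5): S=144.7435, (K−S)⁺=0.0000, hold=0.0000 ⇒ V=0.0000 continue | (k=7,j=6): S=175.1910, (K−S)⁺=0.0000, hold=0.0000 ⇒ V=0.0000 continue | (k=7,j=7): S=212.0434, (K−S)⁺=0.0000, hold=0.0000 ⇒ V=0.0000 continue  boundary S*=81.6319
step 6: (k=6,j=0): S=61.3043, (K−S)⁺=52.9557, hold=52.3858 ⇒ V=52.9557 exercise | (k=6,j=1): S=74.2000, (K−S)⁺=40.0600, hold=39.4901 ⇒ V=40.0600 exercise | (k=6,j=2): S=89.8083, (K−S)⁺=24.4517, hold=24.1198 ⇒ V=24.4517 exercise | (k=6,j=3): S=108.7000, (K−S)⁺=5.5600, hold=9.7832 ⇒ V=9.7832 continue | (k=6,j=4): S=131.5656, (K−S)⁺=0.0000, hold=1.8763 ⇒ V=1.8763 continue | (k=6,j=5): S=159.2412, (K−S)⁺=0.0000, hold=0.0000 ⇒ V=0.0000 continue | (k=6,j=6): S=192.7384, (K−S)⁺=0.0000, hold=0.0000 ⇒ V=0.0000 continue  boundary S*=89.8083
step 5: (k=5,j=0): S=67.4446, (K−S)⁺=46.8154, hold=46.2454 ⇒ V=46.8154 exercise | (k=5,j=1): S=81.6319, (K−S)⁺=32.6281, hold=32.0581 ⇒ V=32.6281 exercise | (k=5,j=2): S=98.8037, (K−S)⁺=15.4563, hold=16.9974 ⇒ V=16.9974 continue | (k=5,j=3): S=119.5876, (K−S)⁺=0.0000, hold=5.7820 ⇒ V=5.7820 continue | (k=5,j=4): S=144.7435, (K−S)⁺=0.0000, hold=0.9290 ⇒ V=0.9290 continue | (k=5,j=5): S=175.1910, (K−S)⁺=0.0000, hold=0.0000 ⇒ V=0.0000 continue  boundary S*=81.6319
step 4: (k=4,j=0): S=74.2000, (K−S)⁺=40.0600, hold=39.4901 ⇒ V=40.0600 exercise | (k=4,j=1): S=89.8083, (K−S)⁺=24.4517, hold=24.6521 ⇒ V=24.6521 continue | (k=4,j=2): S=108.7000, (K−S)⁺=5.5600, hold=11.3064 ⇒ V=11.3064 continue | (k=4,j=3): S=131.5656, (K−S)⁺=0.0000, hold=3.3273 ⇒ V=3.3273 continue | (k=4,j=4): S=159.2412, (K−S)⁺=0.0000, hold=0.4600 ⇒ V=0.4600 continue  boundary S*=74.2000
step 3: (k=3,j=0): S=81.6319, (K−S)⁺=32.6281, hold=32.1583 ⇒ V=32.6281 exercise | (k=3,j=1): S=98.8037, (K−S)⁺=15.4563, hold=17.8580 ⇒ V=17.8580 continue | (k=3,j=2): S=119.5876, (K−S)⁺=0.0000, hold=7.2615 ⇒ V=7.2615 continue | (k=3,j=3): S=144.7435, (K−S)⁺=0.0000, hold=1.8774 ⇒ V=1.8774 continue  boundary S*=81.6319
step 2: (k=2,j=0): S=89.8083, (K−S)⁺=24.4517, hold=25.0823 ⇒ V=25.0823 continue | (k=2,j=1): S=108.7000, (K−S)⁺=5.5600, hold=12.4721 ⇒ V=12.4721 continue | (k=2,j=2): S=131.5656, (K−S)⁺=0.0000, hold=4.5340 ⇒ V=4.5340 continue  boundary S*=-
step 1: (k=1,j=0): S=98.8037, (K−S)⁺=15.4563, hold=18.6537 ⇒ V=18.6537 continue | (k=1,j=1): S=119.5876, (K−S)⁺=0.0000, hold=8.4419 ⇒ V=8.4419 continue  boundary S*=-
step 0: (k=0,j=0): S=108.7000, (K−S)⁺=5.5600, hold=13.4561 ⇒ V=13.4561 continue  boundary S*=-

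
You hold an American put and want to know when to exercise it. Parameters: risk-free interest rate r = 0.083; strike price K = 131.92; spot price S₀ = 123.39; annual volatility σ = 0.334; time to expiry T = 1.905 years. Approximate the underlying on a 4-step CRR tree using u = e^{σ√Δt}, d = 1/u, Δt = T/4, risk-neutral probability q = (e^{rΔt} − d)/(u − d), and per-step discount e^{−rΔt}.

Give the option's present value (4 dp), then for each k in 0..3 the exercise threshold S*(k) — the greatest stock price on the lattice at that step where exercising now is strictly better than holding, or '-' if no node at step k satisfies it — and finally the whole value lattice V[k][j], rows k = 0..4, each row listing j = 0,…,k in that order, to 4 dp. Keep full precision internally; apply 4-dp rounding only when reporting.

params: Δt=0.47625 u=1.25922 d=0.79414 q=0.52932 e^(-rΔt)=0.96124
t_4 payoffs: 82.8443 54.1032 8.5300 0.0000 0.0000
t_3: node(3,0) S=61.7974 payoff=70.1226 vs cont=65.0097 → 70.1226 [stop]  node(3,1) S=97.9889 payoff=33.9311 vs cont=28.8182 → 33.9311 [stop]  node(3,2) S=155.3757 payoff=0.0000 vs cont=3.8593 → 3.8593 [wait]  node(3,3) S=246.3711 payoff=0.0000 vs cont=0.0000 → 0.0000 [wait]  ⇒ S*(3)=97.9889
t_2: node(2,0) S=77.8168 payoff=54.1032 vs cont=48.9903 → 54.1032 [stop]  node(2,1) S=123.3900 payoff=8.5300 vs cont=17.3152 → 17.3152 [wait]  node(2,2) S=195.6530 payoff=0.0000 vs cont=1.7461 → 1.7461 [wait]  ⇒ S*(2)=77.8168
t_1: node(1,0) S=97.9889 payoff=33.9311 vs cont=33.2882 → 33.9311 [stop]  node(1,1) S=155.3757 payoff=0.0000 vs cont=8.7224 → 8.7224 [wait]  ⇒ S*(1)=97.9889
t_0: node(0,0) S=123.3900 payoff=8.5300 vs cont=19.7896 → 19.7896 [wait]  ⇒ S*(0)=-

price = 19.7896
boundary = - 97.9889 77.8168 97.9889
tree:
19.7896
33.9311 8.7224
54.1032 17.3152 1.7461
70.1226 33.9311 3.8593 0.0000
82.8443 54.1032 8.5300 0.0000 0.0000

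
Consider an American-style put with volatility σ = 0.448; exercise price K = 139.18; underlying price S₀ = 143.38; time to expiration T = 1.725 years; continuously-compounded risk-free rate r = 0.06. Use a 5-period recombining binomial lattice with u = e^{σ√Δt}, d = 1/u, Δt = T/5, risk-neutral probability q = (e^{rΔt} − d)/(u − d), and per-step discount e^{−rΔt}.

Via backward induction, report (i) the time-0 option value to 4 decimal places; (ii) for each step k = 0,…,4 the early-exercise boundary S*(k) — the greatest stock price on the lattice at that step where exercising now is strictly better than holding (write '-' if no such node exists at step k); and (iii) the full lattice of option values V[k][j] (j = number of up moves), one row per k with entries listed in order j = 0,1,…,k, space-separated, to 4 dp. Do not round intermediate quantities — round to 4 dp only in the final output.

params: Δt=0.34500 u=1.30101 d=0.76863 q=0.47388 e^(-rΔt)=0.97951
t_5 payoffs: 100.7132 74.0701 28.9733 0.0000 0.0000 0.0000
t_4: node(4,0) S=50.0457 payoff=89.1343 vs cont=86.2829 → 89.1343 [stop]  node(4,1) S=84.7086 payoff=54.4714 vs cont=51.6199 → 54.4714 [stop]  node(4,2) S=143.3800 payoff=0.0000 vs cont=14.9311 → 14.9311 [wait]  node(4,3) S=242.6886 payoff=0.0000 vs cont=0.0000 → 0.0000 [wait]  node(4,4) S=410.7810 payoff=0.0000 vs cont=0.0000 → 0.0000 [wait]  ⇒ S*(4)=84.7086
t_3: node(3,0) S=65.1099 payoff=74.0701 vs cont=71.2187 → 74.0701 [stop]  node(3,1) S=110.2067 payoff=28.9733 vs cont=35.0020 → 35.0020 [wait]  node(3,2) S=186.5387 payoff=0.0000 vs cont=7.6946 → 7.6946 [wait]  node(3,3) S=315.7402 payoff=0.0000 vs cont=0.0000 → 0.0000 [wait]  ⇒ S*(3)=65.1099
t_2: node(2,0) S=84.7086 payoff=54.4714 vs cont=54.4183 → 54.4714 [stop]  node(2,1) S=143.3800 payoff=0.0000 vs cont=21.6096 → 21.6096 [wait]  node(2,2) S=242.6886 payoff=0.0000 vs cont=3.9654 → 3.9654 [wait]  ⇒ S*(2)=84.7086
t_1: node(1,0) S=110.2067 payoff=28.9733 vs cont=38.1019 → 38.1019 [wait]  node(1,1) S=186.5387 payoff=0.0000 vs cont=12.9769 → 12.9769 [wait]  ⇒ S*(1)=-
t_0: node(0,0) S=143.3800 payoff=0.0000 vs cont=25.6590 → 25.6590 [wait]  ⇒ S*(0)=-

price = 25.6590
boundary = - - 84.7086 65.1099 84.7086
tree:
25.6590
38.1019 12.9769
54.4714 21.6096 3.9654
74.0701 35.0020 7.6946 0.0000
89.1343 54.4714 14.9311 0.0000 0.0000
100.7132 74.0701 28.9733 0.0000 0.0000 0.0000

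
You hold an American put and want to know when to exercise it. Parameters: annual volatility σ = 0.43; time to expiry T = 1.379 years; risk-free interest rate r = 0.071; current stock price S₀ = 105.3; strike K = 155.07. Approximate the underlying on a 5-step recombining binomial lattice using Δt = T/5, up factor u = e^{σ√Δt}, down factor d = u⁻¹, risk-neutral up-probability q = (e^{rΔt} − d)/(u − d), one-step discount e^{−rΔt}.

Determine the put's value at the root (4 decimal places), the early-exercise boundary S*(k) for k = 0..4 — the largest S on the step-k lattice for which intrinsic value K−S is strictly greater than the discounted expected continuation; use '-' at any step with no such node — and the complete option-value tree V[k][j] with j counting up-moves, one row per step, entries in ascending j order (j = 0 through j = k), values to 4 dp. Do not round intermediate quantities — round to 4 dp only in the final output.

Δt=0.27580  u=1.25335  d=0.79786  q=0.48720  discount=0.98061
step 5 (expiry): payoffs max(K−S,0) = 121.0243 101.5878 71.0553 23.0920 0.0000 0.0000
step 4: (k=4,j=0): S=42.6713, (K−S)⁺=112.3987, hold=109.3917 ⇒ V=112.3987 exercise | (k=4,j=1): S=67.0320, (K−S)⁺=88.0380, hold=85.0310 ⇒ V=88.0380 exercise | (k=4,j=2): S=105.3000, (K−S)⁺=49.7700, hold=46.7630 ⇒ V=49.7700 exercise | (k=4,j=3): S=165.4149, (K−S)⁺=0.0000, hold=11.6120 ⇒ V=11.6120 continue | (k=4,j=4): S=259.8488, (K−S)⁺=0.0000, hold=0.0000 ⇒ V=0.0000 continue  boundary S*=105.3000
step 3: (k=3,j=0): S=53.4822, (K−S)⁺=101.5878, hold=98.5808 ⇒ V=101.5878 exercise | (k=3,j=1): S=84.0147, (K−S)⁺=71.0553, hold=68.0483 ⇒ V=71.0553 exercise | (k=3,j=2): S=131.9780, (K−S)⁺=23.0920, hold=30.5749 ⇒ V=30.5749 continue | (k=3,j=3): S=207.3231, (K−S)⁺=0.0000, hold=5.8392 ⇒ V=5.8392 continue  boundary S*=84.0147
step 2: (k=2,j=0): S=67.0320, (K−S)⁺=88.0380, hold=85.0310 ⇒ V=88.0380 exercise | (k=2,j=1): S=105.3000, (K−S)⁺=49.7700, hold=50.3379 ⇒ V=50.3379 continue | (k=2,j=2): S=165.4149, (K−S)⁺=0.0000, hold=18.1645 ⇒ V=18.1645 continue  boundary S*=67.0320
step 1: (k=1,j=0): S=84.0147, (K−S)⁺=71.0553, hold=68.3196 ⇒ V=71.0553 exercise | (k=1,j=1): S=131.9780, (K−S)⁺=23.0920, hold=33.9910 ⇒ V=33.9910 continue  boundary S*=84.0147
step 0: (k=0,j=0): S=105.3000, (K−S)⁺=49.7700, hold=51.9700 ⇒ V=51.9700 continue  boundary S*=-

price = 51.9700
boundary = - 84.0147 67.0320 84.0147 105.3000
tree:
51.9700
71.0553 33.9910
88.0380 50.3379 18.1645
101.5878 71.0553 30.5749 5.8392
112.3987 88.0380 49.7700 11.6120 0.0000
121.0243 101.5878 71.0553 23.0920 0.0000 0.0000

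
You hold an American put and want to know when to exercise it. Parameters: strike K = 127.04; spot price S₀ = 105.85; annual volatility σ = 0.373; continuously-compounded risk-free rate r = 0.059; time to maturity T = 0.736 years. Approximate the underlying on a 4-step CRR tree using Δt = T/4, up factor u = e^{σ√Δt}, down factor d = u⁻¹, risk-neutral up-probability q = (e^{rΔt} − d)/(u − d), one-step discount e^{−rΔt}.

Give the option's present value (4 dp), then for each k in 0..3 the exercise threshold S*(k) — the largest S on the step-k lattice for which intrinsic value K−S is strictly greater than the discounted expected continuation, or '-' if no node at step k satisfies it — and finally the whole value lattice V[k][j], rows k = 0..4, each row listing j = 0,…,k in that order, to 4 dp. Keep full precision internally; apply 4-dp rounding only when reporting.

price = 25.4836
boundary = - 90.1995 76.8630 90.1995
tree:
25.4836
36.8405 14.4161
50.1770 23.6212 5.3078
61.5416 36.8405 10.6053 0.0000
71.2259 50.1770 21.1900 0.0000 0.0000

Δt=0.18400  u=1.17351  d=0.85214  q=0.49405  discount=0.98920
step 4 (expiry): payoffs max(K−S,0) = 71.2259 50.1770 21.1900 0.0000 0.0000
step 3: (k=3,j=0): S=65.4984, (K−S)⁺=61.5416, hold=60.1699 ⇒ V=61.5416 exercise | (k=3,j=1): S=90.1995, (K−S)⁺=36.8405, hold=35.4688 ⇒ V=36.8405 exercise | (k=3,j=2): S=124.2160, (K−S)⁺=2.8240, hold=10.6053 ⇒ V=10.6053 continue | (k=3,j=3): S=171.0611, (K−S)⁺=0.0000, hold=0.0000 ⇒ V=0.0000 continue  boundary S*=90.1995
step 2: (k=2,j=0): S=76.8630, (K−S)⁺=50.1770, hold=48.8053 ⇒ V=50.1770 exercise | (k=2,j=1): S=105.8500, (K−S)⁺=21.1900, hold=23.6212 ⇒ V=23.6212 continue | (k=2,j=2): S=145.7687, (K−S)⁺=0.0000, hold=5.3078 ⇒ V=5.3078 continue  boundary S*=76.8630
step 1: (k=1,j=0): S=90.1995, (K−S)⁺=36.8405, hold=36.6570 ⇒ V=36.8405 exercise | (k=1,j=1): S=124.2160, (K−S)⁺=2.8240, hold=14.4161 ⇒ V=14.4161 continue  boundary S*=90.1995
step 0: (k=0,j=0): S=105.8500, (K−S)⁺=21.1900, hold=25.4836 ⇒ V=25.4836 continue  boundary S*=-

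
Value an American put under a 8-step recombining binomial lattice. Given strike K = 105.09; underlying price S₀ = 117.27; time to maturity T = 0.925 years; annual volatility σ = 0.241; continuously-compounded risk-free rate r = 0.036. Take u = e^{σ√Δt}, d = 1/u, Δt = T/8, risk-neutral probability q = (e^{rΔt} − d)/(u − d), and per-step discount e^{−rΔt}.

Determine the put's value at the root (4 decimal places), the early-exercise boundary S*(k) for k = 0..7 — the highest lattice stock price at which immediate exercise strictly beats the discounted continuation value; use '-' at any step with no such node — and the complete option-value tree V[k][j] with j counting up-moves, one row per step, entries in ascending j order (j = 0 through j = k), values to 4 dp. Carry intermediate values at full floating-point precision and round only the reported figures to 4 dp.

Δt=0.11563  u=1.08540  d=0.92132  q=0.50495  discount=0.99585
step 8 (expiry): payoffs max(K−S,0) = 44.2110 33.3688 20.5957 5.5478 0.0000 0.0000 0.0000 0.0000 0.0000
step 7: (k=7,j=0): S=66.0781, (K−S)⁺=39.0119, hold=38.5754 ⇒ V=39.0119 exercise | (k=7,j=1): S=77.8462, (K−S)⁺=27.2438, hold=26.8073 ⇒ V=27.2438 exercise | (k=7,j=2): S=91.7101, (K−S)⁺=13.3799, hold=12.9434 ⇒ V=13.3799 exercise | (k=7,j=3): S=108.0431, (K−S)⁺=0.0000, hold=2.7351 ⇒ V=2.7351 continue | (k=7,j=4): S=127.2849, (K−S)⁺=0.0000, hold=0.0000 ⇒ V=0.0000 continue | (k=7,j=5): S=149.9535, (K−S)⁺=0.0000, hold=0.0000 ⇒ V=0.0000 continue | (k=7,j=6): S=176.6593, (K−S)⁺=0.0000, hold=0.0000 ⇒ V=0.0000 continue | (k=7,j=7): S=208.1213, (K−S)⁺=0.0000, hold=0.0000 ⇒ V=0.0000 continue  boundary S*=91.7101
step 6: (k=6,j=0): S=71.7212, (K−S)⁺=33.3688, hold=32.9323 ⇒ V=33.3688 exercise | (k=6,j=1): S=84.4943, (K−S)⁺=20.5957, hold=20.1592 ⇒ V=20.5957 exercise | (k=6,j=2): S=99.5422, (K−S)⁺=5.5478, hold=7.9716 ⇒ V=7.9716 continue | (k=6,j=3): S=117.2700, (K−S)⁺=0.0000, hold=1.3484 ⇒ V=1.3484 continue | (k=6,j=4): S=138.1551, (K−S)⁺=0.0000, hold=0.0000 ⇒ V=0.0000 continue | (k=6,j=5): S=162.7596, (K−S)⁺=0.0000, hold=0.0000 ⇒ V=0.0000 continue | (k=6,j=6): S=191.7461, (K−S)⁺=0.0000, hold=0.0000 ⇒ V=0.0000 continue  boundary S*=84.4943
step 5: (k=5,j=0): S=77.8462, (K−S)⁺=27.2438, hold=26.8073 ⇒ V=27.2438 exercise | (k=5,j=1): S=91.7101, (K−S)⁺=13.3799, hold=14.1622 ⇒ V=14.1622 continue | (k=5,j=2): S=108.0431, (K−S)⁺=0.0000, hold=4.6080 ⇒ V=4.6080 continue | (k=5,j=3): S=127.2849, (K−S)⁺=0.0000, hold=0.6648 ⇒ V=0.6648 continue | (k=5,j=4): S=149.9535, (K−S)⁺=0.0000, hold=0.0000 ⇒ V=0.0000 continue | (k=5,j=5): S=176.6593, (K−S)⁺=0.0000, hold=0.0000 ⇒ V=0.0000 continue  boundary S*=77.8462
step 4: (k=4,j=0): S=84.4943, (K−S)⁺=20.5957, hold=20.5526 ⇒ V=20.5957 exercise | (k=4,j=1): S=99.5422, (K−S)⁺=5.5478, hold=9.2990 ⇒ V=9.2990 continue | (k=4,j=2): S=117.2700, (K−S)⁺=0.0000, hold=2.6060 ⇒ V=2.6060 continue | (k=4,j=3): S=138.1551, (K−S)⁺=0.0000, hold=0.3277 ⇒ V=0.3277 continue | (k=4,j=4): S=162.7596, (K−S)⁺=0.0000, hold=0.0000 ⇒ V=0.0000 continue  boundary S*=84.4943
step 3: (k=3,j=0): S=91.7101, (K−S)⁺=13.3799, hold=14.8297 ⇒ V=14.8297 continue | (k=3,j=1): S=108.0431, (K−S)⁺=0.0000, hold=5.8948 ⇒ V=5.8948 continue | (k=3,j=2): S=127.2849, (K−S)⁺=0.0000, hold=1.4496 ⇒ V=1.4496 continue | (k=3,j=3): S=149.9535, (K−S)⁺=0.0000, hold=0.1616 ⇒ V=0.1616 continue  boundary S*=-
step 2: (k=2,j=0): S=99.5422, (K−S)⁺=5.5478, hold=10.2752 ⇒ V=10.2752 continue | (k=2,j=1): S=117.2700, (K−S)⁺=0.0000, hold=3.6350 ⇒ V=3.6350 continue | (k=2,j=2): S=138.1551, (K−S)⁺=0.0000, hold=0.7959 ⇒ V=0.7959 continue  boundary S*=-
step 1: (k=1,j=0): S=108.0431, (K−S)⁺=0.0000, hold=6.8935 ⇒ V=6.8935 continue | (k=1,j=1): S=127.2849, (K−S)⁺=0.0000, hold=2.1923 ⇒ V=2.1923 continue  boundary S*=-
step 0: (k=0,j=0): S=117.2700, (K−S)⁺=0.0000, hold=4.5009 ⇒ V=4.5009 continue  boundary S*=-

price = 4.5009
boundary = - - - - 84.4943 77.8462 84.4943 91.7101
tree:
4.5009
6.8935 2.1923
10.2752 3.6350 0.7959
14.8297 5.8948 1.4496 0.1616
20.5957 9.2990 2.6060 0.3277 0.0000
27.2438 14.1622 4.6080 0.6648 0.0000 0.0000
33.3688 20.5957 7.9716 1.3484 0.0000 0.0000 0.0000
39.0119 27.2438 13.3799 2.7351 0.0000 0.0000 0.0000 0.0000
44.2110 33.3688 20.5957 5.5478 0.0000 0.0000 0.0000 0.0000 0.0000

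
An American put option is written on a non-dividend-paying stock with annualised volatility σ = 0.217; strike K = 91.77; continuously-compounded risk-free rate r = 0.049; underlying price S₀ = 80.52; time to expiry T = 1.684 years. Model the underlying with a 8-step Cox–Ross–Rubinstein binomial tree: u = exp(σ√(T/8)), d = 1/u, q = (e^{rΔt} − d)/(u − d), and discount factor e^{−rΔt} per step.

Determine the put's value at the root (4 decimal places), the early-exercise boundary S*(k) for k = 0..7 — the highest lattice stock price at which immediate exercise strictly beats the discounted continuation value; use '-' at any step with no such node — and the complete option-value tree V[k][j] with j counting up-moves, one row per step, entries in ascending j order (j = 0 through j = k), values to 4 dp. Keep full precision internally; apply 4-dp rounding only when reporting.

Δt=0.21050  u=1.10468  d=0.90524  q=0.52711  discount=0.98974
step 8 (expiry): payoffs max(K−S,0) = 55.4625 47.4629 37.7008 25.7878 11.2500 0.0000 0.0000 0.0000 0.0000
step 7: (k=7,j=0): S=40.1083, (K−S)⁺=51.6617, hold=50.7200 ⇒ V=51.6617 exercise | (k=7,j=1): S=48.9454, (K−S)⁺=42.8246, hold=41.8829 ⇒ V=42.8246 exercise | (k=7,j=2): S=59.7294, (K−S)⁺=32.0406, hold=31.0989 ⇒ V=32.0406 exercise | (k=7,j=3): S=72.8896, (K−S)⁺=18.8804, hold=17.9387 ⇒ V=18.8804 exercise | (k=7,j=4): S=88.9492, (K−S)⁺=2.8208, hold=5.2654 ⇒ V=5.2654 continue | (k=7,j=5): S=108.5473, (K−S)⁺=0.0000, hold=0.0000 ⇒ V=0.0000 continue | (k=7,j=6): S=132.4634, (K−S)⁺=0.0000, hold=0.0000 ⇒ V=0.0000 continue | (k=7,j=7): S=161.6490, (K−S)⁺=0.0000, hold=0.0000 ⇒ V=0.0000 continue  boundary S*=72.8896
step 6: (k=6,j=0): S=44.3071, (K−S)⁺=47.4629, hold=46.5212 ⇒ V=47.4629 exercise | (k=6,j=1): S=54.0692, (K−S)⁺=37.7008, hold=36.7591 ⇒ V=37.7008 exercise | (k=6,j=2): S=65.9822, (K−S)⁺=25.7878, hold=24.8461 ⇒ V=25.7878 exercise | (k=6,j=3): S=80.5200, (K−S)⁺=11.2500, hold=11.5837 ⇒ V=11.5837 continue | (k=6,j=4): S=98.2609, (K−S)⁺=0.0000, hold=2.4644 ⇒ V=2.4644 continue | (k=6,j=5): S=119.9106, (K−S)⁺=0.0000, hold=0.0000 ⇒ V=0.0000 continue | (k=6,j=6): S=146.3304, (K−S)⁺=0.0000, hold=0.0000 ⇒ V=0.0000 continue  boundary S*=65.9822
step 5: (k=5,j=0): S=48.9454, (K−S)⁺=42.8246, hold=41.8829 ⇒ V=42.8246 exercise | (k=5,j=1): S=59.7294, (K−S)⁺=32.0406, hold=31.0989 ⇒ V=32.0406 exercise | (k=5,j=2): S=72.8896, (K−S)⁺=18.8804, hold=18.1128 ⇒ V=18.8804 exercise | (k=5,j=3): S=88.9492, (K−S)⁺=2.8208, hold=6.7072 ⇒ V=6.7072 continue | (k=5,j=4): S=108.5473, (K−S)⁺=0.0000, hold=1.1534 ⇒ V=1.1534 continue | (k=5,j=5): S=132.4634, (K−S)⁺=0.0000, hold=0.0000 ⇒ V=0.0000 continue  boundary S*=72.8896
step 4: (k=4,j=0): S=54.0692, (K−S)⁺=37.7008, hold=36.7591 ⇒ V=37.7008 exercise | (k=4,j=1): S=65.9822, (K−S)⁺=25.7878, hold=24.8461 ⇒ V=25.7878 exercise | (k=4,j=2): S=80.5200, (K−S)⁺=11.2500, hold=12.3359 ⇒ V=12.3359 continue | (k=4,j=3): S=98.2609, (K−S)⁺=0.0000, hold=3.7410 ⇒ V=3.7410 continue | (k=4,j=4): S=119.9106, (K−S)⁺=0.0000, hold=0.5398 ⇒ V=0.5398 continue  boundary S*=65.9822
step 3: (k=3,j=0): S=59.7294, (K−S)⁺=32.0406, hold=31.0989 ⇒ V=32.0406 exercise | (k=3,j=1): S=72.8896, (K−S)⁺=18.8804, hold=18.5053 ⇒ V=18.8804 exercise | (k=3,j=2): S=88.9492, (K−S)⁺=2.8208, hold=7.7253 ⇒ V=7.7253 continue | (k=3,j=3): S=108.5473, (K−S)⁺=0.0000, hold=2.0325 ⇒ V=2.0325 continue  boundary S*=72.8896
step 2: (k=2,j=0): S=65.9822, (K−S)⁺=25.7878, hold=24.8461 ⇒ V=25.7878 exercise | (k=2,j=1): S=80.5200, (K−S)⁺=11.2500, hold=12.8670 ⇒ V=12.8670 continue | (k=2,j=2): S=98.2609, (K−S)⁺=0.0000, hold=4.6761 ⇒ V=4.6761 continue  boundary S*=65.9822
step 1: (k=1,j=0): S=72.8896, (K−S)⁺=18.8804, hold=18.7823 ⇒ V=18.8804 exercise | (k=1,j=1): S=88.9492, (K−S)⁺=2.8208, hold=8.4617 ⇒ V=8.4617 continue  boundary S*=72.8896
step 0: (k=0,j=0): S=80.5200, (K−S)⁺=11.2500, hold=13.2512 ⇒ V=13.2512 continue  boundary S*=-

price = 13.2512
boundary = - 72.8896 65.9822 72.8896 65.9822 72.8896 65.9822 72.8896
tree:
13.2512
18.8804 8.4617
25.7878 12.8670 4.6761
32.0406 18.8804 7.7253 2.0325
37.7008 25.7878 12.3359 3.7410 0.5398
42.8246 32.0406 18.8804 6.7072 1.1534 0.0000
47.4629 37.7008 25.7878 11.5837 2.4644 0.0000 0.0000
51.6617 42.8246 32.0406 18.8804 5.2654 0.0000 0.0000 0.0000
55.4625 47.4629 37.7008 25.7878 11.2500 0.0000 0.0000 0.0000 0.0000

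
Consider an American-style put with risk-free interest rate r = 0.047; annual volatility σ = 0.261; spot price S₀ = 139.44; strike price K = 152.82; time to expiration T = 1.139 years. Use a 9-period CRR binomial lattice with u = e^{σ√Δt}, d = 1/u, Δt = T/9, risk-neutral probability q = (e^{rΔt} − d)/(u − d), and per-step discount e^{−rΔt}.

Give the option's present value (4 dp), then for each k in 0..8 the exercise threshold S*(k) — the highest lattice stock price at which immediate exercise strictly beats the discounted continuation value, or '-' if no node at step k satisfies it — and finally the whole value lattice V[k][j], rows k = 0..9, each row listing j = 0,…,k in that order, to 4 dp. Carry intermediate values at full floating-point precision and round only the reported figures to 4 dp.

price = 19.9130
boundary = - - 115.8081 105.5395 115.8081 105.5395 115.8081 127.0759 139.4400
tree:
19.9130
27.5925 12.7351
37.0119 18.8254 7.0068
47.2805 26.9106 11.2432 3.0004
56.6387 37.0119 17.4776 5.3583 0.7601
65.1671 47.2805 26.0988 9.3623 1.5569 0.0000
72.9392 56.6387 37.0119 15.8727 3.1890 0.0000 0.0000
80.0222 65.1671 47.2805 25.7441 6.5322 0.0000 0.0000 0.0000
86.4772 72.9392 56.6387 37.0119 13.3800 0.0000 0.0000 0.0000 0.0000
92.3598 80.0222 65.1671 47.2805 25.7441 0.0000 0.0000 0.0000 0.0000 0.0000

Δt=0.12656  u=1.09730  d=0.91133  q=0.50888  discount=0.99407
step 9 (expiry): payoffs max(K−S,0) = 92.3598 80.0222 65.1671 47.2805 25.7441 0.0000 0.0000 0.0000 0.0000 0.0000
step 8: (k=8,j=0): S=66.3428, (K−S)⁺=86.4772, hold=85.5709 ⇒ V=86.4772 exercise | (k=8,j=1): S=79.8808, (K−S)⁺=72.9392, hold=72.0329 ⇒ V=72.9392 exercise | (k=8,j=2): S=96.1813, (K−S)⁺=56.6387, hold=55.7324 ⇒ V=56.6387 exercise | (k=8,j=3): S=115.8081, (K−S)⁺=37.0119, hold=36.1056 ⇒ V=37.0119 exercise | (k=8,j=4): S=139.4400, (K−S)⁺=13.3800, hold=12.5683 ⇒ V=13.3800 exercise | (k=8,j=5): S=167.8942, (K−S)⁺=0.0000, hold=0.0000 ⇒ V=0.0000 continue | (k=8,j=6): S=202.1548, (K−S)⁺=0.0000, hold=0.0000 ⇒ V=0.0000 continue | (k=8,j=7): S=243.4066, (K−S)⁺=0.0000, hold=0.0000 ⇒ V=0.0000 continue | (k=8,j=8): S=293.0763, (K−S)⁺=0.0000, hold=0.0000 ⇒ V=0.0000 continue  boundary S*=139.4400
step 7: (k=7,j=0): S=72.7978, (K−S)⁺=80.0222, hold=79.1159 ⇒ V=80.0222 exercise | (k=7,j=1): S=87.6529, (K−S)⁺=65.1671, hold=64.2608 ⇒ V=65.1671 exercise | (k=7,j=2): S=105.5395, (K−S)⁺=47.2805, hold=46.3742 ⇒ V=47.2805 exercise | (k=7,j=3): S=127.0759, (K−S)⁺=25.7441, hold=24.8378 ⇒ V=25.7441 exercise | (k=7,j=4): S=153.0071, (K−S)⁺=0.0000, hold=6.5322 ⇒ V=6.5322 continue | (k=7,j=5): S=184.2298, (K−S)⁺=0.0000, hold=0.0000 ⇒ V=0.0000 continue | (k=7,j=6): S=221.8238, (K−S)⁺=0.0000, hold=0.0000 ⇒ V=0.0000 continue | (k=7,j=7): S=267.0893, (K−S)⁺=0.0000, hold=0.0000 ⇒ V=0.0000 continue  boundary S*=127.0759
step 6: (k=6,j=0): S=79.8808, (K−S)⁺=72.9392, hold=72.0329 ⇒ V=72.9392 exercise | (k=6,j=1): S=96.1813, (K−S)⁺=56.6387, hold=55.7324 ⇒ V=56.6387 exercise | (k=6,j=2): S=115.8081, (K−S)⁺=37.0119, hold=36.1056 ⇒ V=37.0119 exercise | (k=6,j=3): S=139.4400, (K−S)⁺=13.3800, hold=15.8727 ⇒ V=15.8727 continue | (k=6,j=4): S=167.8942, (K−S)⁺=0.0000, hold=3.1890 ⇒ V=3.1890 continue | (k=6,j=5): S=202.1548, (K−S)⁺=0.0000, hold=0.0000 ⇒ V=0.0000 continue | (k=6,j=6): S=243.4066, (K−S)⁺=0.0000, hold=0.0000 ⇒ V=0.0000 continue  boundary S*=115.8081
step 5: (k=5,j=0): S=87.6529, (K−S)⁺=65.1671, hold=64.2608 ⇒ V=65.1671 exercise | (k=5,j=1): S=105.5395, (K−S)⁺=47.2805, hold=46.3742 ⇒ V=47.2805 exercise | (k=5,j=2): S=127.0759, (K−S)⁺=25.7441, hold=26.0988 ⇒ V=26.0988 continue | (k=5,j=3): S=153.0071, (K−S)⁺=0.0000, hold=9.3623 ⇒ V=9.3623 continue | (k=5,j=4): S=184.2298, (K−S)⁺=0.0000, hold=1.5569 ⇒ V=1.5569 continue | (k=5,j=5): S=221.8238, (K−S)⁺=0.0000, hold=0.0000 ⇒ V=0.0000 continue  boundary S*=105.5395
step 4: (k=4,j=0): S=96.1813, (K−S)⁺=56.6387, hold=55.7324 ⇒ V=56.6387 exercise | (k=4,j=1): S=115.8081, (K−S)⁺=37.0119, hold=36.2850 ⇒ V=37.0119 exercise | (k=4,j=2): S=139.4400, (K−S)⁺=13.3800, hold=17.4776 ⇒ V=17.4776 continue | (k=4,j=3): S=167.8942, (K−S)⁺=0.0000, hold=5.3583 ⇒ V=5.3583 continue | (k=4,j=4): S=202.1548, (K−S)⁺=0.0000, hold=0.7601 ⇒ V=0.7601 continue  boundary S*=115.8081
step 3: (k=3,j=0): S=105.5395, (K−S)⁺=47.2805, hold=46.3742 ⇒ V=47.2805 exercise | (k=3,j=1): S=127.0759, (K−S)⁺=25.7441, hold=26.9106 ⇒ V=26.9106 continue | (k=3,j=2): S=153.0071, (K−S)⁺=0.0000, hold=11.2432 ⇒ V=11.2432 continue | (k=3,j=3): S=184.2298, (K−S)⁺=0.0000, hold=3.0004 ⇒ V=3.0004 continue  boundary S*=105.5395
step 2: (k=2,j=0): S=115.8081, (K−S)⁺=37.0119, hold=36.6957 ⇒ V=37.0119 exercise | (k=2,j=1): S=139.4400, (K−S)⁺=13.3800, hold=18.8254 ⇒ V=18.8254 continue | (k=2,j=2): S=167.8942, (K−S)⁺=0.0000, hold=7.0068 ⇒ V=7.0068 continue  boundary S*=115.8081
step 1: (k=1,j=0): S=127.0759, (K−S)⁺=25.7441, hold=27.5925 ⇒ V=27.5925 continue | (k=1,j=1): S=153.0071, (K−S)⁺=0.0000, hold=12.7351 ⇒ V=12.7351 continue  boundary S*=-
step 0: (k=0,j=0): S=139.4400, (K−S)⁺=13.3800, hold=19.9130 ⇒ V=19.9130 continue  boundary S*=-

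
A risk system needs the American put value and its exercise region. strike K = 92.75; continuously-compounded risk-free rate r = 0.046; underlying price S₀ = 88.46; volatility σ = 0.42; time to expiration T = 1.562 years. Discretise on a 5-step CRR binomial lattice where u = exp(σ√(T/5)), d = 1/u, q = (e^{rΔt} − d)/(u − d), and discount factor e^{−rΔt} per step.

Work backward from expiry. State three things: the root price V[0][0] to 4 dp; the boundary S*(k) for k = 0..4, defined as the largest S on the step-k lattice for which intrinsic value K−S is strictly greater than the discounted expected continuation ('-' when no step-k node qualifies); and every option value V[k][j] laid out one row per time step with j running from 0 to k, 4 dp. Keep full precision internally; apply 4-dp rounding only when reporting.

price = 18.5229
boundary = - - 55.3154 43.7417 55.3154
tree:
18.5229
26.8697 9.7584
37.4346 15.8811 3.2120
49.0083 24.9997 6.1728 0.0000
58.1604 37.4346 11.8630 0.0000 0.0000
65.3976 49.0083 22.7986 0.0000 0.0000 0.0000

Δt=0.31240  u=1.26459  d=0.79077  q=0.47213  discount=0.98573
step 5 (expiry): payoffs max(K−S,0) = 65.3976 49.0083 22.7986 0.0000 0.0000 0.0000
step 4: (k=4,j=0): S=34.5896, (K−S)⁺=58.1604, hold=56.8371 ⇒ V=58.1604 exercise | (k=4,j=1): S=55.3154, (K−S)⁺=37.4346, hold=36.1113 ⇒ V=37.4346 exercise | (k=4,j=2): S=88.4600, (K−S)⁺=4.2900, hold=11.8630 ⇒ V=11.8630 continue | (k=4,j=3): S=141.4646, (K−S)⁺=0.0000, hold=0.0000 ⇒ V=0.0000 continue | (k=4,j=4): S=226.2292, (K−S)⁺=0.0000, hold=0.0000 ⇒ V=0.0000 continue  boundary S*=55.3154
step 3: (k=3,j=0): S=43.7417, (K−S)⁺=49.0083, hold=47.6850 ⇒ V=49.0083 exercise | (k=3,j=1): S=69.9514, (K−S)⁺=22.7986, hold=24.9997 ⇒ V=24.9997 continue | (k=3,j=2): S=111.8658, (K−S)⁺=0.0000, hold=6.1728 ⇒ V=6.1728 continue | (k=3,j=3): S=178.8950, (K−S)⁺=0.0000, hold=0.0000 ⇒ V=0.0000 continue  boundary S*=43.7417
step 2: (k=2,j=0): S=55.3154, (K−S)⁺=37.4346, hold=37.1357 ⇒ V=37.4346 exercise | (k=2,j=1): S=88.4600, (K−S)⁺=4.2900, hold=15.8811 ⇒ V=15.8811 continue | (k=2,j=2): S=141.4646, (K−S)⁺=0.0000, hold=3.2120 ⇒ V=3.2120 continue  boundary S*=55.3154
step 1: (k=1,j=0): S=69.9514, (K−S)⁺=22.7986, hold=26.8697 ⇒ V=26.8697 continue | (k=1,j=1): S=111.8658, (K−S)⁺=0.0000, hold=9.7584 ⇒ V=9.7584 continue  boundary S*=-
step 0: (k=0,j=0): S=88.4600, (K−S)⁺=4.2900, hold=18.5229 ⇒ V=18.5229 continue  boundary S*=-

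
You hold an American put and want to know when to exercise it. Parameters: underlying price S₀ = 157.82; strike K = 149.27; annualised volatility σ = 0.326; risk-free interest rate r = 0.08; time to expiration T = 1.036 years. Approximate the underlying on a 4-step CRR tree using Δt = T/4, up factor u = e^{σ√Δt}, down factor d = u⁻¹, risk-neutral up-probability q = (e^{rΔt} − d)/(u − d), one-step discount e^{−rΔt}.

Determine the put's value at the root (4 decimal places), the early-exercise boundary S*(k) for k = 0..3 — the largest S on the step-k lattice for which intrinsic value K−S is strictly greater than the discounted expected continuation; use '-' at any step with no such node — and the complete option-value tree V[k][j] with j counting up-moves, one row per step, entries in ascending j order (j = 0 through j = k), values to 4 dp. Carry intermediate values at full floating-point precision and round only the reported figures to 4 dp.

price = 11.7032
boundary = - - 113.2547 95.9408
tree:
11.7032
20.9245 3.7097
36.0153 7.9139 0.0000
53.3292 16.8826 0.0000 0.0000
67.9963 36.0153 0.0000 0.0000 0.0000

Δt=0.25900  u=1.18046  d=0.84712  q=0.52142  discount=0.97949
step 4 (expiry): payoffs max(K−S,0) = 67.9963 36.0153 0.0000 0.0000 0.0000
step 3: (k=3,j=0): S=95.9408, (K−S)⁺=53.3292, hold=50.2682 ⇒ V=53.3292 exercise | (k=3,j=1): S=133.6931, (K−S)⁺=15.5769, hold=16.8826 ⇒ V=16.8826 continue | (k=3,j=2): S=186.3009, (K−S)⁺=0.0000, hold=0.0000 ⇒ V=0.0000 continue | (k=3,j=3): S=259.6097, (K−S)⁺=0.0000, hold=0.0000 ⇒ V=0.0000 continue  boundary S*=95.9408
step 2: (k=2,j=0): S=113.2547, (K−S)⁺=36.0153, hold=33.6211 ⇒ V=36.0153 exercise | (k=2,j=1): S=157.8200, (K−S)⁺=0.0000, hold=7.9139 ⇒ V=7.9139 continue | (k=2,j=2): S=219.9216, (K−S)⁺=0.0000, hold=0.0000 ⇒ V=0.0000 continue  boundary S*=113.2547
step 1: (k=1,j=0): S=133.6931, (K−S)⁺=15.5769, hold=20.9245 ⇒ V=20.9245 continue | (k=1,j=1): S=186.3009, (K−S)⁺=0.0000, hold=3.7097 ⇒ V=3.7097 continue  boundary S*=-
step 0: (k=0,j=0): S=157.8200, (K−S)⁺=0.0000, hold=11.7032 ⇒ V=11.7032 continue  boundary S*=-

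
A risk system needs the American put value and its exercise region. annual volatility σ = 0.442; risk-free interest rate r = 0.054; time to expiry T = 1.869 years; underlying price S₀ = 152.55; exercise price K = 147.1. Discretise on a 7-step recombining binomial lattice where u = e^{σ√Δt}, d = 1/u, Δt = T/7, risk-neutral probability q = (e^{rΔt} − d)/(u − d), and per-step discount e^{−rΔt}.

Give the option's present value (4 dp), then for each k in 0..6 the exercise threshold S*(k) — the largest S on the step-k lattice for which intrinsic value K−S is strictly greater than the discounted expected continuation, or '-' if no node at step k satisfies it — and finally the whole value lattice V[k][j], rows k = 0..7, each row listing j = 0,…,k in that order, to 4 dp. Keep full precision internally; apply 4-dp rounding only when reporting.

price = 27.5804
boundary = - - - 76.8858 61.1868 76.8858 96.6128
tree:
27.5804
38.9099 15.8853
53.2101 24.2739 7.0874
70.2142 36.0190 12.0178 1.8476
85.9132 51.5023 19.9849 3.5680 0.0000
98.4068 70.2142 32.3689 6.8906 0.0000 0.0000
108.3493 85.9132 50.4872 13.3071 0.0000 0.0000 0.0000
116.2616 98.4068 70.2142 25.6987 0.0000 0.0000 0.0000 0.0000

Δt=0.26700  u=1.25658  d=0.79581  q=0.47467  discount=0.98569
step 7 (expiry): payoffs max(K−S,0) = 116.2616 98.4068 70.2142 25.6987 0.0000 0.0000 0.0000 0.0000
step 6: (k=6,j=0): S=38.7507, (K−S)⁺=108.3493, hold=106.2436 ⇒ V=108.3493 exercise | (k=6,j=1): S=61.1868, (K−S)⁺=85.9132, hold=83.8076 ⇒ V=85.9132 exercise | (k=6,j=2): S=96.6128, (K−S)⁺=50.4872, hold=48.3815 ⇒ V=50.4872 exercise | (k=6,j=3): S=152.5500, (K−S)⁺=0.0000, hold=13.3071 ⇒ V=13.3071 continue | (k=6,j=4): S=240.8738, (K−S)⁺=0.0000, hold=0.0000 ⇒ V=0.0000 continue | (k=6,j=5): S=380.3356, (K−S)⁺=0.0000, hold=0.0000 ⇒ V=0.0000 continue | (k=6,j=6): S=600.5434, (K−S)⁺=0.0000, hold=0.0000 ⇒ V=0.0000 continue  boundary S*=96.6128
step 5: (k=5,j=0): S=48.6932, (K−S)⁺=98.4068, hold=96.3011 ⇒ V=98.4068 exercise | (k=5,j=1): S=76.8858, (K−S)⁺=70.2142, hold=68.1085 ⇒ V=70.2142 exercise | (k=5,j=2): S=121.4013, (K−S)⁺=25.6987, hold=32.3689 ⇒ V=32.3689 continue | (k=5,j=3): S=191.6906, (K−S)⁺=0.0000, hold=6.8906 ⇒ V=6.8906 continue | (k=5,j=4): S=302.6762, (K−S)⁺=0.0000, hold=0.0000 ⇒ V=0.0000 continue | (k=5,j=5): S=477.9206, (K−S)⁺=0.0000, hold=0.0000 ⇒ V=0.0000 continue  boundary S*=76.8858
step 4: (k=4,j=0): S=61.1868, (K−S)⁺=85.9132, hold=83.8076 ⇒ V=85.9132 exercise | (k=4,j=1): S=96.6128, (K−S)⁺=50.4872, hold=51.5023 ⇒ V=51.5023 continue | (k=4,j=2): S=152.5500, (K−S)⁺=0.0000, hold=19.9849 ⇒ V=19.9849 continue | (k=4,j=3): S=240.8738, (K−S)⁺=0.0000, hold=3.5680 ⇒ V=3.5680 continue | (k=4,j=4): S=380.3356, (K−S)⁺=0.0000, hold=0.0000 ⇒ V=0.0000 continue  boundary S*=61.1868
step 3: (k=3,j=0): S=76.8858, (K−S)⁺=70.2142, hold=68.5835 ⇒ V=70.2142 exercise | (k=3,j=1): S=121.4013, (K−S)⁺=25.6987, hold=36.0190 ⇒ V=36.0190 continue | (k=3,j=2): S=191.6906, (K−S)⁺=0.0000, hold=12.0178 ⇒ V=12.0178 continue | (k=3,j=3): S=302.6762, (K−S)⁺=0.0000, hold=1.8476 ⇒ V=1.8476 continue  boundary S*=76.8858
step 2: (k=2,j=0): S=96.6128, (K−S)⁺=50.4872, hold=53.2101 ⇒ V=53.2101 continue | (k=2,j=1): S=152.5500, (K−S)⁺=0.0000, hold=24.2739 ⇒ V=24.2739 continue | (k=2,j=2): S=240.8738, (K−S)⁺=0.0000, hold=7.0874 ⇒ V=7.0874 continue  boundary S*=-
step 1: (k=1,j=0): S=121.4013, (K−S)⁺=25.6987, hold=38.9099 ⇒ V=38.9099 continue | (k=1,j=1): S=191.6906, (K−S)⁺=0.0000, hold=15.8853 ⇒ V=15.8853 continue  boundary S*=-
step 0: (k=0,j=0): S=152.5500, (K−S)⁺=0.0000, hold=27.5804 ⇒ V=27.5804 continue  boundary S*=-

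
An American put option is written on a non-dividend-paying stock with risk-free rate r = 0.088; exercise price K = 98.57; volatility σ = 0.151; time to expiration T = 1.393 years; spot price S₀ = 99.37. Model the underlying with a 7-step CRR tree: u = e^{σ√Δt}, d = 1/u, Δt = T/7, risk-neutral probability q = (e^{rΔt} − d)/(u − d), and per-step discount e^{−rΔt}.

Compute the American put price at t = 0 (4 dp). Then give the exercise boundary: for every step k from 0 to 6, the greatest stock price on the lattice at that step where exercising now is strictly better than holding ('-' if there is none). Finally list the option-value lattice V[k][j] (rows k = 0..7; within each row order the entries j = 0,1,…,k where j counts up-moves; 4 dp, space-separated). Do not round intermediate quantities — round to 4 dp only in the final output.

params: Δt=0.19900 u=1.06968 d=0.93486 q=0.61420 e^(-rΔt)=0.98264
t_7 payoffs: 36.5579 27.6148 17.3818 5.6731 0.0000 0.0000 0.0000 0.0000
t_6: node(6,0) S=66.3331 payoff=32.2369 vs cont=30.5258 → 32.2369 [stop]  node(6,1) S=75.8994 payoff=22.6706 vs cont=20.9594 → 22.6706 [stop]  node(6,2) S=86.8454 payoff=11.7246 vs cont=10.0134 → 11.7246 [stop]  node(6,3) S=99.3700 payoff=0.0000 vs cont=2.1507 → 2.1507 [wait]  node(6,4) S=113.7008 payoff=0.0000 vs cont=0.0000 → 0.0000 [wait]  node(6,5) S=130.0984 payoff=0.0000 vs cont=0.0000 → 0.0000 [wait]  node(6,6) S=148.8608 payoff=0.0000 vs cont=0.0000 → 0.0000 [wait]  ⇒ S*(6)=86.8454
t_5: node(5,0) S=70.9552 payoff=27.6148 vs cont=25.9036 → 27.6148 [stop]  node(5,1) S=81.1882 payoff=17.3818 vs cont=15.6707 → 17.3818 [stop]  node(5,2) S=92.8969 payoff=5.6731 vs cont=5.7428 → 5.7428 [wait]  node(5,3) S=106.2942 payoff=0.0000 vs cont=0.8153 → 0.8153 [wait]  node(5,4) S=121.6236 payoff=0.0000 vs cont=0.0000 → 0.0000 [wait]  node(5,5) S=139.1638 payoff=0.0000 vs cont=0.0000 → 0.0000 [wait]  ⇒ S*(5)=81.1882
t_4: node(4,0) S=75.8994 payoff=22.6706 vs cont=20.9594 → 22.6706 [stop]  node(4,1) S=86.8454 payoff=11.7246 vs cont=10.0555 → 11.7246 [stop]  node(4,2) S=99.3700 payoff=0.0000 vs cont=2.6692 → 2.6692 [wait]  node(4,3) S=113.7008 payoff=0.0000 vs cont=0.3091 → 0.3091 [wait]  node(4,4) S=130.0984 payoff=0.0000 vs cont=0.0000 → 0.0000 [wait]  ⇒ S*(4)=86.8454
t_3: node(3,0) S=81.1882 payoff=17.3818 vs cont=15.6707 → 17.3818 [stop]  node(3,1) S=92.8969 payoff=5.6731 vs cont=6.0558 → 6.0558 [wait]  node(3,2) S=106.2942 payoff=0.0000 vs cont=1.1985 → 1.1985 [wait]  node(3,3) S=121.6236 payoff=0.0000 vs cont=0.1172 → 0.1172 [wait]  ⇒ S*(3)=81.1882
t_2: node(2,0) S=86.8454 payoff=11.7246 vs cont=10.2444 → 11.7246 [stop]  node(2,1) S=99.3700 payoff=0.0000 vs cont=3.0191 → 3.0191 [wait]  node(2,2) S=113.7008 payoff=0.0000 vs cont=0.5251 → 0.5251 [wait]  ⇒ S*(2)=86.8454
t_1: node(1,0) S=92.8969 payoff=5.6731 vs cont=6.2670 → 6.2670 [wait]  node(1,1) S=106.2942 payoff=0.0000 vs cont=1.4614 → 1.4614 [wait]  ⇒ S*(1)=-
t_0: node(0,0) S=99.3700 payoff=0.0000 vs cont=3.2579 → 3.2579 [wait]  ⇒ S*(0)=-

price = 3.2579
boundary = - - 86.8454 81.1882 86.8454 81.1882 86.8454
tree:
3.2579
6.2670 1.4614
11.7246 3.0191 0.5251
17.3818 6.0558 1.1985 0.1172
22.6706 11.7246 2.6692 0.3091 0.0000
27.6148 17.3818 5.7428 0.8153 0.0000 0.0000
32.2369 22.6706 11.7246 2.1507 0.0000 0.0000 0.0000
36.5579 27.6148 17.3818 5.6731 0.0000 0.0000 0.0000 0.0000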